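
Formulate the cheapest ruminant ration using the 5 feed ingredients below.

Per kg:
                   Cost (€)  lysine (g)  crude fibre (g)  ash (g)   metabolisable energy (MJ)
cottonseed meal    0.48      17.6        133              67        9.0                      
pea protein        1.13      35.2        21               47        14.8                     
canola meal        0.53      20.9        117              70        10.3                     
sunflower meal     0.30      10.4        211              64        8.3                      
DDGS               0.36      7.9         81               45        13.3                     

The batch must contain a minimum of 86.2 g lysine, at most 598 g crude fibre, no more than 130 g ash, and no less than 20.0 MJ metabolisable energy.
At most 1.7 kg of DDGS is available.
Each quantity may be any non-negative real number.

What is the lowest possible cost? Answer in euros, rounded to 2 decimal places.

€2.72

Set it up as a linear program. Let x1 = kg of cottonseed meal, x2 = kg of pea protein, x3 = kg of canola meal, x4 = kg of sunflower meal, x5 = kg of DDGS.
Minimise 0.48x1 + 1.13x2 + 0.53x3 + 0.3x4 + 0.36x5 subject to:
  17.6x1 + 35.2x2 + 20.9x3 + 10.4x4 + 7.9x5 ≥ 86.2   (lysine)
  133x1 + 21x2 + 117x3 + 211x4 + 81x5 ≤ 598   (crude fibre)
  67x1 + 47x2 + 70x3 + 64x4 + 45x5 ≤ 130   (ash)
  9x1 + 14.8x2 + 10.3x3 + 8.3x4 + 13.3x5 ≥ 20   (metabolisable energy)
  x5 ≤ 1.7
  x1, x2, x3, x4, x5 ≥ 0.
The cheapest feasible vertex uses only pea protein, canola meal; cottonseed meal, sunflower meal, DDGS are not used. Binding constraints: lysine and ash.
So pea protein = 2.239 kg, canola meal = 0.3541 kg.
Hence cost = 1.13·2.239 + 0.53·0.3541 = €2.7177.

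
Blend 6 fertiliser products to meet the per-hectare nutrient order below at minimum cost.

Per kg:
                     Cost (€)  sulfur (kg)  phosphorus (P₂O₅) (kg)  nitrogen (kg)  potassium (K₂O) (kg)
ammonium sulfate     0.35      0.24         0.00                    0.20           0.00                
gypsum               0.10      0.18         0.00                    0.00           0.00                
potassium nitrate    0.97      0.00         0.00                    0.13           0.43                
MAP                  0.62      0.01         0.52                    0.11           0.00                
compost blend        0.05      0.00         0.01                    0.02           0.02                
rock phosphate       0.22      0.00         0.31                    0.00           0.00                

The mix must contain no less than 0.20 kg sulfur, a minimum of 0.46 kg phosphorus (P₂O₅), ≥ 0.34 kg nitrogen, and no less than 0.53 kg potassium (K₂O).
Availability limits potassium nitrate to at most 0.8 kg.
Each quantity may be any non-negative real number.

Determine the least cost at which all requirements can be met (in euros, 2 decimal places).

Let x1 = kg of ammonium sulfate, x2 = kg of gypsum, x3 = kg of potassium nitrate, x4 = kg of MAP, x5 = kg of compost blend, x6 = kg of rock phosphate.
Minimise 0.35x1 + 0.1x2 + 0.97x3 + 0.62x4 + 0.05x5 + 0.22x6 s.t.:
  0.24x1 + 0.18x2 + 0.01x4 ≥ 0.2   (sulfur)
  0.52x4 + 0.01x5 + 0.31x6 ≥ 0.46   (phosphorus (P₂O₅))
  0.2x1 + 0.13x3 + 0.11x4 + 0.02x5 ≥ 0.34   (nitrogen)
  0.43x3 + 0.02x5 ≥ 0.53   (potassium (K₂O))
  x3 ≤ 0.8
  x1, x2, x3, x4, x5, x6 ≥ 0.
The cheapest feasible vertex uses only gypsum, compost blend, rock phosphate; ammonium sulfate, potassium nitrate, MAP are not used. There the sulfur, phosphorus (P₂O₅), potassium (K₂O) constraints are tight.
So gypsum = 1.111 kg, compost blend = 26.5 kg, rock phosphate = 0.629 kg.
Total cost: 0.1·1.111 + 0.05·26.5 + 0.22·0.629 = 1.5745.

€1.57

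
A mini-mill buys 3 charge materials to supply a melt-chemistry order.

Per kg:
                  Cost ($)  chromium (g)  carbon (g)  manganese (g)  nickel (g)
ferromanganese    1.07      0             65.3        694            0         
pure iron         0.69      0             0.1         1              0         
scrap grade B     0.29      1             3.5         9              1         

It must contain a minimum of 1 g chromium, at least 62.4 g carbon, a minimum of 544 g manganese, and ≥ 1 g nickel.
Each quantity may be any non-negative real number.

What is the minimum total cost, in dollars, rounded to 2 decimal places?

Let x1 = kg of ferromanganese, x2 = kg of pure iron, x3 = kg of scrap grade B.
min 1.07x1 + 0.69x2 + 0.29x3 s.t.:
  1x3 ≥ 1   (chromium)
  65.3x1 + 0.1x2 + 3.5x3 ≥ 62.4   (carbon)
  694x1 + 1x2 + 9x3 ≥ 544   (manganese)
  1x3 ≥ 1   (nickel)
  x1, x2, x3 ≥ 0.
The minimum-cost mix takes nothing from pure iron — only ferromanganese, scrap grade B. There the chromium, carbon, nickel constraints are tight.
So ferromanganese = 0.902 kg, scrap grade B = 1 kg.
Objective = 1.07·0.902 + 0.29·1 = 1.2551.

$1.26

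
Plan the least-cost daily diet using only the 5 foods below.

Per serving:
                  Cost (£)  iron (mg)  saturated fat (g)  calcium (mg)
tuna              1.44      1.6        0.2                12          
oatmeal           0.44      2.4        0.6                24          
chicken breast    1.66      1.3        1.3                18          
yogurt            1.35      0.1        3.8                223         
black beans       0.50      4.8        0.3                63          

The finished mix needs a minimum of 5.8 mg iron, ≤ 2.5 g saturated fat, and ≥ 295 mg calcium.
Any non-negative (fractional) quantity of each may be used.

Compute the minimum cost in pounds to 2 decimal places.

Let x1 = servings of tuna, x2 = servings of oatmeal, x3 = servings of chicken breast, x4 = servings of yogurt, x5 = servings of black beans.
Minimize 1.44x1 + 0.44x2 + 1.66x3 + 1.35x4 + 0.5x5 with:
  1.6x1 + 2.4x2 + 1.3x3 + 0.1x4 + 4.8x5 ≥ 5.8   (iron)
  0.2x1 + 0.6x2 + 1.3x3 + 3.8x4 + 0.3x5 ≤ 2.5   (saturated fat)
  12x1 + 24x2 + 18x3 + 223x4 + 63x5 ≥ 295   (calcium)
  x1, x2, x3, x4, x5 ≥ 0.
The optimal basis is {yogurt, black beans}; tuna, oatmeal, chicken breast drop out. There the saturated fat and calcium constraints are tight.
So yogurt = 0.4 servings, black beans = 3.267 servings.
Total cost: 1.35·0.4 + 0.5·3.267 = 2.1735.

£2.17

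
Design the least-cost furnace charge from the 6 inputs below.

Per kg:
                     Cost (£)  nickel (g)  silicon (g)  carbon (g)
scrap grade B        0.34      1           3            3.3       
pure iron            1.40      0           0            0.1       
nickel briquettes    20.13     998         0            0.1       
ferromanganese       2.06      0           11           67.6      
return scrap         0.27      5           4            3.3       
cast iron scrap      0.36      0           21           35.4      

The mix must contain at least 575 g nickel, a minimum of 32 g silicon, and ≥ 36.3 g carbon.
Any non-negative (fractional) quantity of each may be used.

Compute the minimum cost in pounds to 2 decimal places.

£12.15

Let x1 = kg of scrap grade B, x2 = kg of pure iron, x3 = kg of nickel briquettes, x4 = kg of ferromanganese, x5 = kg of return scrap, x6 = kg of cast iron scrap.
Minimise 0.34x1 + 1.4x2 + 20.13x3 + 2.06x4 + 0.27x5 + 0.36x6 with:
  1x1 + 998x3 + 5x5 ≥ 575   (nickel)
  3x1 + 11x4 + 4x5 + 21x6 ≥ 32   (silicon)
  3.3x1 + 0.1x2 + 0.1x3 + 67.6x4 + 3.3x5 + 35.4x6 ≥ 36.3   (carbon)
  x1, x2, x3, x4, x5, x6 ≥ 0.
The optimal basis is {nickel briquettes, cast iron scrap}; scrap grade B, pure iron, ferromanganese, return scrap drop out. There the nickel and silicon constraints are tight.
So nickel briquettes = 0.5762 kg, cast iron scrap = 1.524 kg.
Total cost: 20.13·0.5762 + 0.36·1.524 = 12.1475.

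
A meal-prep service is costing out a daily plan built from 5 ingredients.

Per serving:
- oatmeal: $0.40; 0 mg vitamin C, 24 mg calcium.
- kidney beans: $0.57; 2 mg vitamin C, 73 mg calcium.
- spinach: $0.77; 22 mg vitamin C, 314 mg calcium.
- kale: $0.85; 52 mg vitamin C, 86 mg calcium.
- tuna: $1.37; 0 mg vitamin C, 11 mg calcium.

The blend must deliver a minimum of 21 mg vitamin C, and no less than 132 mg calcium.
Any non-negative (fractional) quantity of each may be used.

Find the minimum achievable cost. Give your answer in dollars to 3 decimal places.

Let x1 = servings of oatmeal, x2 = servings of kidney beans, x3 = servings of spinach, x4 = servings of kale, x5 = servings of tuna.
min 0.4x1 + 0.57x2 + 0.77x3 + 0.85x4 + 1.37x5 subject to:
  2x2 + 22x3 + 52x4 ≥ 21   (vitamin C)
  24x1 + 73x2 + 314x3 + 86x4 + 11x5 ≥ 132   (calcium)
  x1, x2, x3, x4, x5 ≥ 0.
At the optimum only spinach, kale are positive (oatmeal, kidney beans, tuna = 0). Binding constraints: vitamin C and calcium.
So spinach = 0.3504 servings, kale = 0.2556 servings.
Hence cost = 0.77·0.3504 + 0.85·0.2556 = $0.48707.

$0.487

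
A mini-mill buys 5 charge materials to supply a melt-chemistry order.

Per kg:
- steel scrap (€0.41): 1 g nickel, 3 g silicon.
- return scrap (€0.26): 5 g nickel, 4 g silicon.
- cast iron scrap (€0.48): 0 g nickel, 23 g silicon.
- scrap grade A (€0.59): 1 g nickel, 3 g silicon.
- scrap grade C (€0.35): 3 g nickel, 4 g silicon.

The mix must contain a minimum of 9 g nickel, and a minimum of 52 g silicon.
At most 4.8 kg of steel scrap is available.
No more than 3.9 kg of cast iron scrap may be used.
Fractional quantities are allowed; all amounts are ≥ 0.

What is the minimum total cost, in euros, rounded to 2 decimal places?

Let x1 = kg of steel scrap, x2 = kg of return scrap, x3 = kg of cast iron scrap, x4 = kg of scrap grade A, x5 = kg of scrap grade C.
Minimize 0.41x1 + 0.26x2 + 0.48x3 + 0.59x4 + 0.35x5 s.t.:
  1x1 + 5x2 + 1x4 + 3x5 ≥ 9   (nickel)
  3x1 + 4x2 + 23x3 + 3x4 + 4x5 ≥ 52   (silicon)
  x1 ≤ 4.8
  x3 ≤ 3.9
  x1, x2, x3, x4, x5 ≥ 0.
The optimal basis is {return scrap, cast iron scrap}; steel scrap, scrap grade A, scrap grade C drop out. Binding constraints: nickel and silicon.
That vertex is x2 = 1.8, x3 = 1.948.
Total cost: 0.26·1.8 + 0.48·1.948 = 1.4030.

€1.40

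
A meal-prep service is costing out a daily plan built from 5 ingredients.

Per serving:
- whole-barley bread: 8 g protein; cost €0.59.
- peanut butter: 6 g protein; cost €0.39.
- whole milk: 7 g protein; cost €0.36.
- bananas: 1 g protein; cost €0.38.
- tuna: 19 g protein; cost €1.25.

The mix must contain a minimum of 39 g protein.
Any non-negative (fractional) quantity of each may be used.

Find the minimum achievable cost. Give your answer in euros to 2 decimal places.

This is a linear program. Let x1 = servings of whole-barley bread, x2 = servings of peanut butter, x3 = servings of whole milk, x4 = servings of bananas, x5 = servings of tuna.
min 0.59x1 + 0.39x2 + 0.36x3 + 0.38x4 + 1.25x5 subject to:
  8x1 + 6x2 + 7x3 + 1x4 + 19x5 ≥ 39   (protein)
  x1, x2, x3, x4, x5 ≥ 0.
The cheapest feasible vertex uses only whole milk; whole-barley bread, peanut butter, bananas, tuna are not used. Binding constraint: protein.
So whole milk = 5.571 servings.
Objective = 0.36·5.571 = 2.0056.

€2.01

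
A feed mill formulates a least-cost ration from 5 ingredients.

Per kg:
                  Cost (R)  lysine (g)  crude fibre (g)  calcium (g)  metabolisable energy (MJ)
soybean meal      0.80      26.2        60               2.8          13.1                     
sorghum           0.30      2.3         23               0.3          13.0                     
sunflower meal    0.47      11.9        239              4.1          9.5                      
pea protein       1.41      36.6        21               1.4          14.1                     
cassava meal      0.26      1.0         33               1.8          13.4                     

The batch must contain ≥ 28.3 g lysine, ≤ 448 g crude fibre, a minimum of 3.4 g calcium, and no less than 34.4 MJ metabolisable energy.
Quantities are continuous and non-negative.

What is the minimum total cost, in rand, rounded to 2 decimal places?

Treat it as an LP. Let x1 = kg of soybean meal, x2 = kg of sorghum, x3 = kg of sunflower meal, x4 = kg of pea protein, x5 = kg of cassava meal.
min 0.8x1 + 0.3x2 + 0.47x3 + 1.41x4 + 0.26x5 s.t.:
  26.2x1 + 2.3x2 + 11.9x3 + 36.6x4 + 1x5 ≥ 28.3   (lysine)
  60x1 + 23x2 + 239x3 + 21x4 + 33x5 ≤ 448   (crude fibre)
  2.8x1 + 0.3x2 + 4.1x3 + 1.4x4 + 1.8x5 ≥ 3.4   (calcium)
  13.1x1 + 13x2 + 9.5x3 + 14.1x4 + 13.4x5 ≥ 34.4   (metabolisable energy)
  x1, x2, x3, x4, x5 ≥ 0.
At the optimum only soybean meal, cassava meal are positive (sorghum, sunflower meal, pea protein = 0). The lysine and metabolisable energy requirements are met with equality.
That vertex is x1 = 1.02, x5 = 1.57.
Objective = 0.8·1.02 + 0.26·1.57 = 1.2242.

R1.22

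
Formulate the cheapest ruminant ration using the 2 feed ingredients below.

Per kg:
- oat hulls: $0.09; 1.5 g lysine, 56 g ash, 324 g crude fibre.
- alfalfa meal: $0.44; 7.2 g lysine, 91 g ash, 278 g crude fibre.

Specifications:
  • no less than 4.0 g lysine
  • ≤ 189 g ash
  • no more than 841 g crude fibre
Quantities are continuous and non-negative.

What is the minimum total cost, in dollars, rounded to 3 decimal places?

Let x1 = kg of oat hulls, x2 = kg of alfalfa meal.
Minimise 0.09x1 + 0.44x2 with:
  1.5x1 + 7.2x2 ≥ 4   (lysine)
  56x1 + 91x2 ≤ 189   (ash)
  324x1 + 278x2 ≤ 841   (crude fibre)
  x1, x2 ≥ 0.
Both inputs are positive at the optimum. There the lysine and crude fibre constraints are tight.
So oat hulls = 2.58 kg, alfalfa meal = 0.01801 kg.
Total cost: 0.09·2.58 + 0.44·0.01801 = 0.24012.

$0.240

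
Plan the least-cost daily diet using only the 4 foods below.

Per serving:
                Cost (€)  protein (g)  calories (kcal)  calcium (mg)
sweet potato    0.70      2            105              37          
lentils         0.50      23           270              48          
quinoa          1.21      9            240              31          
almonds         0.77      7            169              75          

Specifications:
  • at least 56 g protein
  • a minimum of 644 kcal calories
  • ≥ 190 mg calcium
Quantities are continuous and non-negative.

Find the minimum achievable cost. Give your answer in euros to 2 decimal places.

€1.97

Let x1 = servings of sweet potato, x2 = servings of lentils, x3 = servings of quinoa, x4 = servings of almonds.
Minimise 0.7x1 + 0.5x2 + 1.21x3 + 0.77x4 subject to:
  2x1 + 23x2 + 9x3 + 7x4 ≥ 56   (protein)
  105x1 + 270x2 + 240x3 + 169x4 ≥ 644   (calories)
  37x1 + 48x2 + 31x3 + 75x4 ≥ 190   (calcium)
  x1, x2, x3, x4 ≥ 0.
The minimum-cost mix takes nothing from sweet potato, quinoa — only lentils, almonds. Binding constraints: protein and calcium.
So lentils = 2.066 servings, almonds = 1.211 servings.
Cost = 0.5·2.066 + 0.77·1.211 = 1.9655.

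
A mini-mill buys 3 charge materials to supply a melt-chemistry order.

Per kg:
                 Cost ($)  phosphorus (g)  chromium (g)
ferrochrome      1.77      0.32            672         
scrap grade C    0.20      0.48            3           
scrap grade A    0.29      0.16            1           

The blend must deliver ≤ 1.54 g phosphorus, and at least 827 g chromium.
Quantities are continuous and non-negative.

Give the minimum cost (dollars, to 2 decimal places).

$2.18

Set it up as a linear program. Let x1 = kg of ferrochrome, x2 = kg of scrap grade C, x3 = kg of scrap grade A.
Minimise 1.77x1 + 0.2x2 + 0.29x3 s.t.:
  0.32x1 + 0.48x2 + 0.16x3 ≤ 1.54   (phosphorus)
  672x1 + 3x2 + 1x3 ≥ 827   (chromium)
  x1, x2, x3 ≥ 0.
The minimum-cost mix takes nothing from scrap grade C, scrap grade A — only ferrochrome. Binding constraint: chromium.
Solving gives x1 = 1.231.
Hence cost = 1.77·1.231 = $2.1789.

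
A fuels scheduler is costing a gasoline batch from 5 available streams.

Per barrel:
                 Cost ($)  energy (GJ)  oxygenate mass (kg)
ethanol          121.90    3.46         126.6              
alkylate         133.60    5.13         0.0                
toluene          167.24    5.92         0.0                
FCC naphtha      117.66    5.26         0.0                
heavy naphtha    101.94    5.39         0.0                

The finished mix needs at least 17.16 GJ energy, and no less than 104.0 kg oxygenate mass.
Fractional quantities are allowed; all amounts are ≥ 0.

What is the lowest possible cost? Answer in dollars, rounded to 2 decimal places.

Treat it as an LP. Let x1 = barrels of ethanol, x2 = barrels of alkylate, x3 = barrels of toluene, x4 = barrels of FCC naphtha, x5 = barrels of heavy naphtha.
Minimise 121.9x1 + 133.6x2 + 167.24x3 + 117.66x4 + 101.94x5 s.t.:
  3.46x1 + 5.13x2 + 5.92x3 + 5.26x4 + 5.39x5 ≥ 17.16   (energy)
  126.6x1 ≥ 104   (oxygenate mass)
  x1, x2, x3, x4, x5 ≥ 0.
The minimum-cost mix takes nothing from alkylate, toluene, FCC naphtha — only ethanol, heavy naphtha. The energy and oxygenate mass requirements are met with equality.
So ethanol = 0.821485 barrels, heavy naphtha = 2.65634 barrels.
Objective = 121.9·0.821485 + 101.94·2.65634 = 370.9263.

$370.93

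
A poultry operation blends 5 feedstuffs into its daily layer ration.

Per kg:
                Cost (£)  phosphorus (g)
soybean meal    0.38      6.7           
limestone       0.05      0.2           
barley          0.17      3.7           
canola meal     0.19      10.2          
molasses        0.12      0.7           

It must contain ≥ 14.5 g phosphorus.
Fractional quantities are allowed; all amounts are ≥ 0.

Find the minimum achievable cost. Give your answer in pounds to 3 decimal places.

Let x1 = kg of soybean meal, x2 = kg of limestone, x3 = kg of barley, x4 = kg of canola meal, x5 = kg of molasses.
Minimise 0.38x1 + 0.05x2 + 0.17x3 + 0.19x4 + 0.12x5 with:
  6.7x1 + 0.2x2 + 3.7x3 + 10.2x4 + 0.7x5 ≥ 14.5   (phosphorus)
  x1, x2, x3, x4, x5 ≥ 0.
At the optimum only canola meal is positive (soybean meal, limestone, barley, molasses = 0). There the phosphorus constraint is tight.
Solving gives x4 = 1.422.
Cost = 0.19·1.422 = 0.27018.

£0.270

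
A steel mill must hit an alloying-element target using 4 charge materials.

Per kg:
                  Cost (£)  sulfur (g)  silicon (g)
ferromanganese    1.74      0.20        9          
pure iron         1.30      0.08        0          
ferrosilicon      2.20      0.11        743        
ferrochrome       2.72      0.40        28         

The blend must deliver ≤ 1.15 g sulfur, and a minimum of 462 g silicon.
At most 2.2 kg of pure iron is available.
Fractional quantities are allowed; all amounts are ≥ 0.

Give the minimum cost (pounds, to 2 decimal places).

Treat it as an LP. Let x1 = kg of ferromanganese, x2 = kg of pure iron, x3 = kg of ferrosilicon, x4 = kg of ferrochrome.
min 1.74x1 + 1.3x2 + 2.2x3 + 2.72x4 s.t.:
  0.2x1 + 0.08x2 + 0.11x3 + 0.4x4 ≤ 1.15   (sulfur)
  9x1 + 743x3 + 28x4 ≥ 462   (silicon)
  x2 ≤ 2.2
  x1, x2, x3, x4 ≥ 0.
The optimal basis is {ferrosilicon}; ferromanganese, pure iron, ferrochrome drop out. The silicon requirement is met with equality.
So ferrosilicon = 0.6218 kg.
Hence cost = 2.2·0.6218 = £1.3680.

£1.37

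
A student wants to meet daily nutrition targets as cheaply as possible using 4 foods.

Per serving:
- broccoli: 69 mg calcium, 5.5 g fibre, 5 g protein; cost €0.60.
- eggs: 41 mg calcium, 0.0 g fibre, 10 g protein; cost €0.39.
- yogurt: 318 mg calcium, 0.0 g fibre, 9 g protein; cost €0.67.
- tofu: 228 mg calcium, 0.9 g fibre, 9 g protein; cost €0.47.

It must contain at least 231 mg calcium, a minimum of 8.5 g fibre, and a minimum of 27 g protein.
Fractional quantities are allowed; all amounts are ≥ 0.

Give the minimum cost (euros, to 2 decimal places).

€1.69

Set it up as a linear program. Let x1 = servings of broccoli, x2 = servings of eggs, x3 = servings of yogurt, x4 = servings of tofu.
Minimise 0.6x1 + 0.39x2 + 0.67x3 + 0.47x4 with:
  69x1 + 41x2 + 318x3 + 228x4 ≥ 231   (calcium)
  5.5x1 + 0.9x4 ≥ 8.5   (fibre)
  5x1 + 10x2 + 9x3 + 9x4 ≥ 27   (protein)
  x1, x2, x3, x4 ≥ 0.
The optimal basis is {broccoli, eggs, tofu}; yogurt drops out. Binding constraints: calcium, fibre, protein.
That vertex is x1 = 1.505, x2 = 1.725, x4 = 0.2476.
Hence cost = 0.6·1.505 + 0.39·1.725 + 0.47·0.2476 = €1.6921.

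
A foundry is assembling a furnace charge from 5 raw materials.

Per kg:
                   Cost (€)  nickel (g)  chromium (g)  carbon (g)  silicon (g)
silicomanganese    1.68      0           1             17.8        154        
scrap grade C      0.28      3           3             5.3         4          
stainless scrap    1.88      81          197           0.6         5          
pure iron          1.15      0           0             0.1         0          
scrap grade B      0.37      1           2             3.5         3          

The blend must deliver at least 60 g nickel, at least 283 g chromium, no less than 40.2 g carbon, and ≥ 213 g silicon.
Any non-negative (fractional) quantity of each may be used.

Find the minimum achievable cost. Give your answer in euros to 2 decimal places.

€5.60

Set it up as a linear program. Let x1 = kg of silicomanganese, x2 = kg of scrap grade C, x3 = kg of stainless scrap, x4 = kg of pure iron, x5 = kg of scrap grade B.
min 1.68x1 + 0.28x2 + 1.88x3 + 1.15x4 + 0.37x5 s.t.:
  3x2 + 81x3 + 1x5 ≥ 60   (nickel)
  1x1 + 3x2 + 197x3 + 2x5 ≥ 283   (chromium)
  17.8x1 + 5.3x2 + 0.6x3 + 0.1x4 + 3.5x5 ≥ 40.2   (carbon)
  154x1 + 4x2 + 5x3 + 3x5 ≥ 213   (silicon)
  x1, x2, x3, x4, x5 ≥ 0.
The cheapest feasible vertex uses only silicomanganese, scrap grade C, stainless scrap; pure iron, scrap grade B are not used. There the chromium, carbon, silicon constraints are tight.
So silicomanganese = 1.255 kg, scrap grade C = 3.214 kg, stainless scrap = 1.381 kg.
Hence cost = 1.68·1.255 + 0.28·3.214 + 1.88·1.381 = €5.6046.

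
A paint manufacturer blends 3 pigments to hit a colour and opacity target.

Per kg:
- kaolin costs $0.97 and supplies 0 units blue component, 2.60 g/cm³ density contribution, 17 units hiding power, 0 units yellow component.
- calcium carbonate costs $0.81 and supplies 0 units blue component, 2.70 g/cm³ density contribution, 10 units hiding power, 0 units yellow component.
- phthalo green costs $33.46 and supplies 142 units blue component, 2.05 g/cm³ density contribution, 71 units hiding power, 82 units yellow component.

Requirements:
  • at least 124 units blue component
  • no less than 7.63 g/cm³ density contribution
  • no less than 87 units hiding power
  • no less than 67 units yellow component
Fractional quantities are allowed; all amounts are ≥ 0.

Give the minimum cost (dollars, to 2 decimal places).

$31.06

Set it up as a linear program. Let x1 = kg of kaolin, x2 = kg of calcium carbonate, x3 = kg of phthalo green.
Minimise 0.97x1 + 0.81x2 + 33.46x3 s.t.:
  142x3 ≥ 124   (blue component)
  2.6x1 + 2.7x2 + 2.05x3 ≥ 7.63   (density contribution)
  17x1 + 10x2 + 71x3 ≥ 87   (hiding power)
  82x3 ≥ 67   (yellow component)
  x1, x2, x3 ≥ 0.
The optimal mix uses every input. There the blue component, density contribution, hiding power constraints are tight.
Solving gives x1 = 0.4574, x2 = 1.722, x3 = 0.8732.
Total cost: 0.97·0.4574 + 0.81·1.722 + 33.46·0.8732 = 31.0558.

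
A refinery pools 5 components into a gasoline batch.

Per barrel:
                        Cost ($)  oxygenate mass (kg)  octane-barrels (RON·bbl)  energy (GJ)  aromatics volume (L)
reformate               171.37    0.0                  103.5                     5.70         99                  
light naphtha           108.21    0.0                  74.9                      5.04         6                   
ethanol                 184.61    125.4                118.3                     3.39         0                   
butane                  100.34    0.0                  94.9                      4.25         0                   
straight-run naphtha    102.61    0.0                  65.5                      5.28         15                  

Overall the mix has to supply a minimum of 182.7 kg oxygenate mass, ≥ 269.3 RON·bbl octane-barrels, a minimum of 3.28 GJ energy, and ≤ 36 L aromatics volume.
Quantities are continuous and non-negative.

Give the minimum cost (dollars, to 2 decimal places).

$371.47

Set it up as a linear program. Let x1 = barrels of reformate, x2 = barrels of light naphtha, x3 = barrels of ethanol, x4 = barrels of butane, x5 = barrels of straight-run naphtha.
min 171.37x1 + 108.21x2 + 184.61x3 + 100.34x4 + 102.61x5 subject to:
  125.4x3 ≥ 182.7   (oxygenate mass)
  103.5x1 + 74.9x2 + 118.3x3 + 94.9x4 + 65.5x5 ≥ 269.3   (octane-barrels)
  5.7x1 + 5.04x2 + 3.39x3 + 4.25x4 + 5.28x5 ≥ 3.28   (energy)
  99x1 + 6x2 + 15x5 ≤ 36   (aromatics volume)
  x1, x2, x3, x4, x5 ≥ 0.
At the optimum only ethanol, butane are positive (reformate, light naphtha, straight-run naphtha = 0). Binding constraints: oxygenate mass and octane-barrels.
Solving gives x3 = 1.45694, x4 = 1.02154.
Hence cost = 184.61·1.45694 + 100.34·1.02154 = $371.4670.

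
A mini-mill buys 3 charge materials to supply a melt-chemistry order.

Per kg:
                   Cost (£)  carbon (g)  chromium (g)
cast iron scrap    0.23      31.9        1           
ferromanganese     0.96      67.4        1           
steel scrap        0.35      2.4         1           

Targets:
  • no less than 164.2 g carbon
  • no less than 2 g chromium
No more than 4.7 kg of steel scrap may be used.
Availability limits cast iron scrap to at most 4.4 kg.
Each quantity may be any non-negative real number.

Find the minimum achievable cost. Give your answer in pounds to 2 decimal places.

£1.35

Let x1 = kg of cast iron scrap, x2 = kg of ferromanganese, x3 = kg of steel scrap.
Minimise 0.23x1 + 0.96x2 + 0.35x3 s.t.:
  31.9x1 + 67.4x2 + 2.4x3 ≥ 164.2   (carbon)
  1x1 + 1x2 + 1x3 ≥ 2   (chromium)
  x3 ≤ 4.7
  x1 ≤ 4.4
  x1, x2, x3 ≥ 0.
The optimal basis is {cast iron scrap, ferromanganese}; steel scrap drops out. The carbon and the cast iron scrap cap requirements are met with equality.
That vertex is x1 = 4.4, x2 = 0.3537.
Hence cost = 0.23·4.4 + 0.96·0.3537 = £1.3516.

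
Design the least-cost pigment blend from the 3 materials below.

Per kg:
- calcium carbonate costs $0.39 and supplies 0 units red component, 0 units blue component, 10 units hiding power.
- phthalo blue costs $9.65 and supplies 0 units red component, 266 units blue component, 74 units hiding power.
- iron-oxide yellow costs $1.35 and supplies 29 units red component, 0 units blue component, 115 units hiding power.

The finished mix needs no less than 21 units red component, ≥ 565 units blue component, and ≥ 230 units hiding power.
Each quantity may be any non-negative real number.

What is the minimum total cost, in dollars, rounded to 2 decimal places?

Treat it as an LP. Let x1 = kg of calcium carbonate, x2 = kg of phthalo blue, x3 = kg of iron-oxide yellow.
Minimise 0.39x1 + 9.65x2 + 1.35x3 with:
  29x3 ≥ 21   (red component)
  266x2 ≥ 565   (blue component)
  10x1 + 74x2 + 115x3 ≥ 230   (hiding power)
  x1, x2, x3 ≥ 0.
The optimal basis is {phthalo blue, iron-oxide yellow}; calcium carbonate drops out. Binding constraints: red component and blue component.
Solving gives x2 = 2.124, x3 = 0.7241.
Hence cost = 9.65·2.124 + 1.35·0.7241 = $21.4741.

$21.47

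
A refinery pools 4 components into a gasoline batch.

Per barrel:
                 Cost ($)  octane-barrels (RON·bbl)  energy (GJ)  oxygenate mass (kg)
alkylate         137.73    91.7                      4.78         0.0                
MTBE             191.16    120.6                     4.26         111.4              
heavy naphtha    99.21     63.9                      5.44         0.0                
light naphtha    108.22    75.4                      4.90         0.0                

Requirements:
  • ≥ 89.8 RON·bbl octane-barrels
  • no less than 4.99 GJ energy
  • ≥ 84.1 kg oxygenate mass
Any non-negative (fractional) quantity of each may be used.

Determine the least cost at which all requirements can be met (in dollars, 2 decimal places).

This is a linear program. Let x1 = barrels of alkylate, x2 = barrels of MTBE, x3 = barrels of heavy naphtha, x4 = barrels of light naphtha.
Minimize 137.73x1 + 191.16x2 + 99.21x3 + 108.22x4 subject to:
  91.7x1 + 120.6x2 + 63.9x3 + 75.4x4 ≥ 89.8   (octane-barrels)
  4.78x1 + 4.26x2 + 5.44x3 + 4.9x4 ≥ 4.99   (energy)
  111.4x2 ≥ 84.1   (oxygenate mass)
  x1, x2, x3, x4 ≥ 0.
The minimum-cost mix takes nothing from alkylate, light naphtha — only MTBE, heavy naphtha. The energy and oxygenate mass requirements are met with equality.
So MTBE = 0.75494 barrels, heavy naphtha = 0.3261 barrels.
Objective = 191.16·0.75494 + 99.21·0.3261 = 176.6667.

$176.67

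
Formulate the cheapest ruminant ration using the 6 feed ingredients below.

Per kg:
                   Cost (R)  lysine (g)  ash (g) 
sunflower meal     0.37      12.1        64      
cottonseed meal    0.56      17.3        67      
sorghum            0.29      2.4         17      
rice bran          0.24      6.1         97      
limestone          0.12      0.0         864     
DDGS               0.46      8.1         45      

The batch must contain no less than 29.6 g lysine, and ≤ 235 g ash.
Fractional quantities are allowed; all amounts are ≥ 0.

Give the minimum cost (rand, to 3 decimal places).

Set it up as a linear program. Let x1 = kg of sunflower meal, x2 = kg of cottonseed meal, x3 = kg of sorghum, x4 = kg of rice bran, x5 = kg of limestone, x6 = kg of DDGS.
Minimize 0.37x1 + 0.56x2 + 0.29x3 + 0.24x4 + 0.12x5 + 0.46x6 with:
  12.1x1 + 17.3x2 + 2.4x3 + 6.1x4 + 8.1x6 ≥ 29.6   (lysine)
  64x1 + 67x2 + 17x3 + 97x4 + 864x5 + 45x6 ≤ 235   (ash)
  x1, x2, x3, x4, x5, x6 ≥ 0.
The optimal basis is {sunflower meal}; cottonseed meal, sorghum, rice bran, limestone, DDGS drop out. Binding constraint: lysine.
Optimal quantities: sunflower meal = 2.446 kg.
Hence cost = 0.37·2.446 = R0.90502.

R0.905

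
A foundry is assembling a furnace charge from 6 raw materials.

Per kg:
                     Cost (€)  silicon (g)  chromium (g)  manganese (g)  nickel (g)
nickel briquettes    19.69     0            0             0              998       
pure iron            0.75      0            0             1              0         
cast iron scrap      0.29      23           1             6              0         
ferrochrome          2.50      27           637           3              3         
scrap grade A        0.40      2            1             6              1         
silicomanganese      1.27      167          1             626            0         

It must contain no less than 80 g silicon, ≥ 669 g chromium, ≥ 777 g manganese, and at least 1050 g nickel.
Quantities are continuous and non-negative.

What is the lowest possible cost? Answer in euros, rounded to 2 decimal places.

Treat it as an LP. Let x1 = kg of nickel briquettes, x2 = kg of pure iron, x3 = kg of cast iron scrap, x4 = kg of ferrochrome, x5 = kg of scrap grade A, x6 = kg of silicomanganese.
Minimize 19.69x1 + 0.75x2 + 0.29x3 + 2.5x4 + 0.4x5 + 1.27x6 subject to:
  23x3 + 27x4 + 2x5 + 167x6 ≥ 80   (silicon)
  1x3 + 637x4 + 1x5 + 1x6 ≥ 669   (chromium)
  1x2 + 6x3 + 3x4 + 6x5 + 626x6 ≥ 777   (manganese)
  998x1 + 3x4 + 1x5 ≥ 1050   (nickel)
  x1, x2, x3, x4, x5, x6 ≥ 0.
The cheapest feasible vertex uses only nickel briquettes, ferrochrome, silicomanganese; pure iron, cast iron scrap, scrap grade A are not used. Binding constraints: chromium, manganese, nickel.
Solving gives x1 = 1.049, x4 = 1.048, x6 = 1.236.
Hence cost = 19.69·1.049 + 2.5·1.048 + 1.27·1.236 = €24.8445.

€24.84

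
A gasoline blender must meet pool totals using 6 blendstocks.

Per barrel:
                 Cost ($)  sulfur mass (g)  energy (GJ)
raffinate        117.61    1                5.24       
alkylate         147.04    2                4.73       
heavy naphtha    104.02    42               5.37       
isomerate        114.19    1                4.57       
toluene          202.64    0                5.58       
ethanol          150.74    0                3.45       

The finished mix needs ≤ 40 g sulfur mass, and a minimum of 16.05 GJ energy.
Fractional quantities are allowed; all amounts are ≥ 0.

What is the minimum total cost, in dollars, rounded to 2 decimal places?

$345.36

Set it up as a linear program. Let x1 = barrels of raffinate, x2 = barrels of alkylate, x3 = barrels of heavy naphtha, x4 = barrels of isomerate, x5 = barrels of toluene, x6 = barrels of ethanol.
Minimise 117.61x1 + 147.04x2 + 104.02x3 + 114.19x4 + 202.64x5 + 150.74x6 with:
  1x1 + 2x2 + 42x3 + 1x4 ≤ 40   (sulfur mass)
  5.24x1 + 4.73x2 + 5.37x3 + 4.57x4 + 5.58x5 + 3.45x6 ≥ 16.05   (energy)
  x1, x2, x3, x4, x5, x6 ≥ 0.
The optimal basis is {raffinate, heavy naphtha}; alkylate, isomerate, toluene, ethanol drop out. The sulfur mass and energy requirements are met with equality.
That vertex is x1 = 2.1392, x3 = 0.90145.
Hence cost = 117.61·2.1392 + 104.02·0.90145 = $345.3601.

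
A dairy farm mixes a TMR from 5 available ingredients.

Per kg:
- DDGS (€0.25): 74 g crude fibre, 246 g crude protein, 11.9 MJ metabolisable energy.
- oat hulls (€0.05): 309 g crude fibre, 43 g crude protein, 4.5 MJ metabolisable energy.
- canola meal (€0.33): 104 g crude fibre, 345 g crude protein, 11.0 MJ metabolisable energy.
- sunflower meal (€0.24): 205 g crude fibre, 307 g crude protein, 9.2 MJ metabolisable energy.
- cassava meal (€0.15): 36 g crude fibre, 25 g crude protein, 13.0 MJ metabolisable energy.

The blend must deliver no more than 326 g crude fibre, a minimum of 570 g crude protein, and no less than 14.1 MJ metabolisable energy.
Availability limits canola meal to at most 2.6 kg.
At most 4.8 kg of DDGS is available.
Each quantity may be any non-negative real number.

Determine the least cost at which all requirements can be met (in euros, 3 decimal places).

Let x1 = kg of DDGS, x2 = kg of oat hulls, x3 = kg of canola meal, x4 = kg of sunflower meal, x5 = kg of cassava meal.
Minimise 0.25x1 + 0.05x2 + 0.33x3 + 0.24x4 + 0.15x5 s.t.:
  74x1 + 309x2 + 104x3 + 205x4 + 36x5 ≤ 326   (crude fibre)
  246x1 + 43x2 + 345x3 + 307x4 + 25x5 ≥ 570   (crude protein)
  11.9x1 + 4.5x2 + 11x3 + 9.2x4 + 13x5 ≥ 14.1   (metabolisable energy)
  x3 ≤ 2.6
  x1 ≤ 4.8
  x1, x2, x3, x4, x5 ≥ 0.
The cheapest feasible vertex uses only canola meal, sunflower meal; DDGS, oat hulls, cassava meal are not used. The crude fibre and crude protein requirements are met with equality.
Solving gives x3 = 0.4322, x4 = 1.371.
Total cost: 0.33·0.4322 + 0.24·1.371 = 0.47167.

€0.472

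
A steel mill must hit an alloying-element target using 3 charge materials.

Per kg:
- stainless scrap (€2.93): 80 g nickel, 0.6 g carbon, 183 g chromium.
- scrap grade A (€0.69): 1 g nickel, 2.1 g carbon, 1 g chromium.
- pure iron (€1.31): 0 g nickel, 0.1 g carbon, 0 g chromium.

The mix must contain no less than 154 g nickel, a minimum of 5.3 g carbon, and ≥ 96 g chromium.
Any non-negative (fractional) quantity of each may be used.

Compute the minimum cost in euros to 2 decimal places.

€6.93

Let x1 = kg of stainless scrap, x2 = kg of scrap grade A, x3 = kg of pure iron.
min 2.93x1 + 0.69x2 + 1.31x3 s.t.:
  80x1 + 1x2 ≥ 154   (nickel)
  0.6x1 + 2.1x2 + 0.1x3 ≥ 5.3   (carbon)
  183x1 + 1x2 ≥ 96   (chromium)
  x1, x2, x3 ≥ 0.
The optimal basis is {stainless scrap, scrap grade A}; pure iron drops out. Binding constraints: nickel and carbon.
That vertex is x1 = 1.9, x2 = 1.981.
Hence cost = 2.93·1.9 + 0.69·1.981 = €6.9339.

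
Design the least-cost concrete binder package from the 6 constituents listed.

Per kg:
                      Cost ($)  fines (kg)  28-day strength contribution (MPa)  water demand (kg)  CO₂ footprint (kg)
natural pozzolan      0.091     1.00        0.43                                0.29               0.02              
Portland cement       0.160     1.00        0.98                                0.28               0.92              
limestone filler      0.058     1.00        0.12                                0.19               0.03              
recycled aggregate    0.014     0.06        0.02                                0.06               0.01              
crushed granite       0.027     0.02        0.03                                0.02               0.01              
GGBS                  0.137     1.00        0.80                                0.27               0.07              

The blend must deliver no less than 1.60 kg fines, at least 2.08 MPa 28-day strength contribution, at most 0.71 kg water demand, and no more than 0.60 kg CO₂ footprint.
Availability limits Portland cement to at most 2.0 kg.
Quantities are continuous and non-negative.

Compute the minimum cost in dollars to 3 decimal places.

Treat it as an LP. Let x1 = kg of natural pozzolan, x2 = kg of Portland cement, x3 = kg of limestone filler, x4 = kg of recycled aggregate, x5 = kg of crushed granite, x6 = kg of GGBS.
min 0.091x1 + 0.16x2 + 0.058x3 + 0.014x4 + 0.027x5 + 0.137x6 with:
  1x1 + 1x2 + 1x3 + 0.06x4 + 0.02x5 + 1x6 ≥ 1.6   (fines)
  0.43x1 + 0.98x2 + 0.12x3 + 0.02x4 + 0.03x5 + 0.8x6 ≥ 2.08   (28-day strength contribution)
  0.29x1 + 0.28x2 + 0.19x3 + 0.06x4 + 0.02x5 + 0.27x6 ≤ 0.71   (water demand)
  0.02x1 + 0.92x2 + 0.03x3 + 0.01x4 + 0.01x5 + 0.07x6 ≤ 0.6   (CO₂ footprint)
  x2 ≤ 2
  x1, x2, x3, x4, x5, x6 ≥ 0.
The optimal basis is {Portland cement, GGBS}; natural pozzolan, limestone filler, recycled aggregate, crushed granite drop out. There the 28-day strength contribution and CO₂ footprint constraints are tight.
That vertex is x2 = 0.501, x6 = 1.986.
Total cost: 0.16·0.501 + 0.137·1.986 = 0.35224.

$0.352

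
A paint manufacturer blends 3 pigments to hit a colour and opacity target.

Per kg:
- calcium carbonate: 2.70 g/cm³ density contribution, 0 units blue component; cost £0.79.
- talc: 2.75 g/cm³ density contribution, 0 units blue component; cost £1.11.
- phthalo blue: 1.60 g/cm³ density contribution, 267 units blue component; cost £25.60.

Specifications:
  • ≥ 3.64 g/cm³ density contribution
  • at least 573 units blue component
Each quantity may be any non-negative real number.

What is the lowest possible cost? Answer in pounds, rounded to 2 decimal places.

£55.00

Treat it as an LP. Let x1 = kg of calcium carbonate, x2 = kg of talc, x3 = kg of phthalo blue.
min 0.79x1 + 1.11x2 + 25.6x3 with:
  2.7x1 + 2.75x2 + 1.6x3 ≥ 3.64   (density contribution)
  267x3 ≥ 573   (blue component)
  x1, x2, x3 ≥ 0.
The cheapest feasible vertex uses only calcium carbonate, phthalo blue; talc is not used. Binding constraints: density contribution and blue component.
So calcium carbonate = 0.0764 kg, phthalo blue = 2.146 kg.
Objective = 0.79·0.0764 + 25.6·2.146 = 54.9980.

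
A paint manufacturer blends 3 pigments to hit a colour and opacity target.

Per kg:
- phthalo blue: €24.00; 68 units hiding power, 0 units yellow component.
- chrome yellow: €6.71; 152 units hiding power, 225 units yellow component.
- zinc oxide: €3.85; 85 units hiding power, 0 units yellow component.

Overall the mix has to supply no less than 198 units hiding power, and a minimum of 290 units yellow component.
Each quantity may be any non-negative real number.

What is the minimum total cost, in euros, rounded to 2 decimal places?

€8.74

Set it up as a linear program. Let x1 = kg of phthalo blue, x2 = kg of chrome yellow, x3 = kg of zinc oxide.
min 24x1 + 6.71x2 + 3.85x3 subject to:
  68x1 + 152x2 + 85x3 ≥ 198   (hiding power)
  225x2 ≥ 290   (yellow component)
  x1, x2, x3 ≥ 0.
The cheapest feasible vertex uses only chrome yellow; phthalo blue, zinc oxide are not used. Binding constraint: hiding power.
Solving gives x2 = 1.303.
Total cost: 6.71·1.303 = 8.7431.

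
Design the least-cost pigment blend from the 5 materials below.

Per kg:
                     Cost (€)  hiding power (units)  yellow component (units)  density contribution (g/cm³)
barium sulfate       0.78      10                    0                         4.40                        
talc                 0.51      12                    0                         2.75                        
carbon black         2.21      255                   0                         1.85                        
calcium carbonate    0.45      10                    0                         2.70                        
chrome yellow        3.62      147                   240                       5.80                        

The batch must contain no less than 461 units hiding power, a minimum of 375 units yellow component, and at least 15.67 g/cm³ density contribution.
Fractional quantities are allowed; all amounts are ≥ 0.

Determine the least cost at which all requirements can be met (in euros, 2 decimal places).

€8.34

Let x1 = kg of barium sulfate, x2 = kg of talc, x3 = kg of carbon black, x4 = kg of calcium carbonate, x5 = kg of chrome yellow.
Minimize 0.78x1 + 0.51x2 + 2.21x3 + 0.45x4 + 3.62x5 s.t.:
  10x1 + 12x2 + 255x3 + 10x4 + 147x5 ≥ 461   (hiding power)
  240x5 ≥ 375   (yellow component)
  4.4x1 + 2.75x2 + 1.85x3 + 2.7x4 + 5.8x5 ≥ 15.67   (density contribution)
  x1, x2, x3, x4, x5 ≥ 0.
The cheapest feasible vertex uses only carbon black, calcium carbonate, chrome yellow; barium sulfate, talc are not used. Binding constraints: hiding power, yellow component, density contribution.
Optimal quantities: carbon black = 0.8335 kg, calcium carbonate = 1.876 kg, chrome yellow = 1.562 kg.
Total cost: 2.21·0.8335 + 0.45·1.876 + 3.62·1.562 = 8.3407.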